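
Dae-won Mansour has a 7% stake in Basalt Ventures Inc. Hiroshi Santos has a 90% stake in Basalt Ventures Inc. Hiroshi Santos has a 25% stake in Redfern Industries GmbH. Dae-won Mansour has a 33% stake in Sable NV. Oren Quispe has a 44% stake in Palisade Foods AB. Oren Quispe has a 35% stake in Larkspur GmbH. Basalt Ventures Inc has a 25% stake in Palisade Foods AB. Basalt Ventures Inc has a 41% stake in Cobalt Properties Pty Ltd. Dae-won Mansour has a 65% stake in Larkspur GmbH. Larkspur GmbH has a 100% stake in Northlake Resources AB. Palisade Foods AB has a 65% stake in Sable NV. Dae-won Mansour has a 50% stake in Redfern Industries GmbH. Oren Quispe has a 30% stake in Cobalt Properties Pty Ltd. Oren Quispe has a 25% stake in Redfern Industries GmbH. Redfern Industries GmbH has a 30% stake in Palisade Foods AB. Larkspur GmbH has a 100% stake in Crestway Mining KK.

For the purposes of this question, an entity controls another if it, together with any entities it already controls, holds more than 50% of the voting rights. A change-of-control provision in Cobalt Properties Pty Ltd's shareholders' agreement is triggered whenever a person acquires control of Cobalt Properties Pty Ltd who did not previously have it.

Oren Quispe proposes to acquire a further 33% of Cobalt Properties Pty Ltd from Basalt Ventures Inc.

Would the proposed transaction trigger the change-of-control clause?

Yes

The purchase adds only to Oren's holdings (Basalt's stake shrinks), so Oren is the only person who could newly come to control Cobalt.
Oren's largest direct stake is 44% in Palisade, which does not meet the threshold, so Oren controls no company.
In Cobalt, Oren's side holds only 30%, not > 50%.
So before the transaction, Oren does not control Cobalt.
After the purchase, Oren's direct stake in Cobalt rises to 30% + 33% = 63%, and Basalt's stake falls to 8%.
Oren holds 63% of Cobalt, so Oren controls Cobalt.
Oren did not control Cobalt before and does after, so the clause is triggered.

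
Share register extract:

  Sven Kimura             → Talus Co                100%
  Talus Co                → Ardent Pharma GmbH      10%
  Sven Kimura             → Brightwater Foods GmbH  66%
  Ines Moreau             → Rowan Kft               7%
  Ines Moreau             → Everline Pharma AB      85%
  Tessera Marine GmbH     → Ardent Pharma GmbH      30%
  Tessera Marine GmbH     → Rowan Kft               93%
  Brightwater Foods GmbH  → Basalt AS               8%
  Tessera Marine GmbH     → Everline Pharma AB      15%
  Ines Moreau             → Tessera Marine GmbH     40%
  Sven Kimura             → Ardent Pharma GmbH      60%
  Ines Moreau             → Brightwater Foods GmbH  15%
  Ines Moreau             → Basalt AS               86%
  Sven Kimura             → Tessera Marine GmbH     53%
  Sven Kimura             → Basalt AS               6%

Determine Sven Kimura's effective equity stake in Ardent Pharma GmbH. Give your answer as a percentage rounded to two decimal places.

85.90%

Sven reaches Ardent along 3 paths.
Via Talus: 100% × 10% = 10%.
Direct stake: 60% = 60%.
Via Tessera: 53% × 30% = 15.9%.
Total: 10% + 60% + 15.9% = 85.9%.
Rounded: 85.90%.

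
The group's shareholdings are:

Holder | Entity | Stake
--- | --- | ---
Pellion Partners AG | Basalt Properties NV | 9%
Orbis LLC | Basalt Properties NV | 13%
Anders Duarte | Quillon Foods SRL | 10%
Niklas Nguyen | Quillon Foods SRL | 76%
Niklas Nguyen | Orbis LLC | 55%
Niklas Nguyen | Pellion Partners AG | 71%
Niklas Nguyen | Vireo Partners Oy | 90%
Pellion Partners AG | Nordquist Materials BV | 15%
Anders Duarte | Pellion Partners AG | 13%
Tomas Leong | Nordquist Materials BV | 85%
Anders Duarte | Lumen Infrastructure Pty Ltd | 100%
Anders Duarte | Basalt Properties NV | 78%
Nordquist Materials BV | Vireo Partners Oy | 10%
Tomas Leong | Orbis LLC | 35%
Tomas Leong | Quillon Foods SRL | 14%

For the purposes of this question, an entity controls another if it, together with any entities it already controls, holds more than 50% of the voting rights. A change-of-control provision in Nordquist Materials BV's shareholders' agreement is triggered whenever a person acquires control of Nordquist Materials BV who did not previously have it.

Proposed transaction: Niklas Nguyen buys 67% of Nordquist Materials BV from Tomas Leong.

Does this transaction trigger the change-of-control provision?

The purchase adds only to Niklas's holdings (Tomas's stake shrinks), so Niklas is the only person who could newly come to control Nordquist.
Niklas holds 71% of Pellion, so Niklas controls Pellion.
Niklas holds 76% of Quillon, so Niklas controls Quillon.
Niklas holds 55% of Orbis, so Niklas controls Orbis.
Niklas holds 90% of Vireo, so Niklas controls Vireo.
In Nordquist, Niklas's side holds only 15%, not > 50%.
So before the transaction, Niklas does not control Nordquist.
After the purchase, Niklas holds 67% of Nordquist directly, and Tomas's stake falls to 18%.
Pellion and Niklas together hold 15% + 67% = 82% of Nordquist, so Niklas controls Nordquist.
Niklas did not control Nordquist before and does after, so the clause is triggered.

Yes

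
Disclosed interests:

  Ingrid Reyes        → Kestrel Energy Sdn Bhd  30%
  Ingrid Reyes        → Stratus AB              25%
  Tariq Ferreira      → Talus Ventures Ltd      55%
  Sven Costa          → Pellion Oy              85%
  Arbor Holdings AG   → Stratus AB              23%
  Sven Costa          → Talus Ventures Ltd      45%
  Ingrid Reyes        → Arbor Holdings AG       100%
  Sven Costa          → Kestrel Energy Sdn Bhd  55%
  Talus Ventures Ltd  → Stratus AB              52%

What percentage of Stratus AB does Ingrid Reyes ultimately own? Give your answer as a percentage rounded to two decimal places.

48.00%

Ingrid reaches Stratus along 2 paths.
Direct stake: 25% = 25%.
Via Arbor: 100% × 23% = 23%.
Total: 25% + 23% = 48%.
Rounded: 48.00%.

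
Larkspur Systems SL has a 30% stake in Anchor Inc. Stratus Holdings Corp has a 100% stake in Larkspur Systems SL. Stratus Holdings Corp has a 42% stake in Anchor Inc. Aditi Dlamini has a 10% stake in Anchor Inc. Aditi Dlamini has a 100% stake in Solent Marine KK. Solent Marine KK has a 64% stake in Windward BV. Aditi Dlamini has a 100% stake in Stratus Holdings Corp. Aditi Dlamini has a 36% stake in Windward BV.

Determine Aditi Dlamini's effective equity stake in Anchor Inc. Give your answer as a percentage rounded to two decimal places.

Aditi reaches Anchor along 3 paths.
Via Stratus → Larkspur: 100% × 100% × 30% = 30%.
Via Stratus: 100% × 42% = 42%.
Direct stake: 10% = 10%.
Total: 30% + 42% + 10% = 82%.
Rounded: 82.00%.

82.00%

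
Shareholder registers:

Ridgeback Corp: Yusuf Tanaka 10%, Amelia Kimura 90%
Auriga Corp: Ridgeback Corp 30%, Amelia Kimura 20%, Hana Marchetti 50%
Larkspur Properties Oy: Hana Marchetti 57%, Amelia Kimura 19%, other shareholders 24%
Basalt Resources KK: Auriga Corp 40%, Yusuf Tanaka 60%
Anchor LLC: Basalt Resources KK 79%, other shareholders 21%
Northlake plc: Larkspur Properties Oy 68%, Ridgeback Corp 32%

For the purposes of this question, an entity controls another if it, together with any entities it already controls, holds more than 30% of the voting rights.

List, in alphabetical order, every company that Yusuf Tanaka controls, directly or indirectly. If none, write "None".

Yusuf holds 60% of Basalt, so Yusuf controls Basalt.
Basalt holds 79% of Anchor, so Yusuf controls Anchor.
No other company's threshold is met.

Anchor LLC, Basalt Resources KK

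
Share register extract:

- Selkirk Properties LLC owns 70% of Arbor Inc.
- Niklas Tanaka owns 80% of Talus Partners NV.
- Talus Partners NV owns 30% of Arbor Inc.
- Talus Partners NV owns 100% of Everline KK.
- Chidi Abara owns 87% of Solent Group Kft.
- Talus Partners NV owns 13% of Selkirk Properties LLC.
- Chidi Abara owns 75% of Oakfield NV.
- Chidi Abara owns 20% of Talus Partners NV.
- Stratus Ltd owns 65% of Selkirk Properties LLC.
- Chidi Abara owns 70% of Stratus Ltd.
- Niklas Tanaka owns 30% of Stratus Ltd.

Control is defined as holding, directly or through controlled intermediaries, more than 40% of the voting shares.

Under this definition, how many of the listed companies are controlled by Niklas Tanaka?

Niklas holds 80% of Talus, so Niklas controls Talus.
Talus holds 100% of Everline, so Niklas controls Everline.
No other company's threshold is met.
Niklas controls 2 companies.

2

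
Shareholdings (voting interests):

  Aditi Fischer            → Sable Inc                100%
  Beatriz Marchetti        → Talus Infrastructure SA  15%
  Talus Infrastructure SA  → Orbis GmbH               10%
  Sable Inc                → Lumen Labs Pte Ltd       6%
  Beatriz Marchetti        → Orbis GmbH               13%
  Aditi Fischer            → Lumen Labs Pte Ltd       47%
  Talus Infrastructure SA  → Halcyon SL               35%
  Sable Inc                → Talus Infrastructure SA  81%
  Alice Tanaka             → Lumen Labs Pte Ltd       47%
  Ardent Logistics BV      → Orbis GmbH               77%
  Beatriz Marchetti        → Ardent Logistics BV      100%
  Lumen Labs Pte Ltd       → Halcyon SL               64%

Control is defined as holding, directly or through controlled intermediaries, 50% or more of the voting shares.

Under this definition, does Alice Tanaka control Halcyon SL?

Alice's largest direct stake is 47% in Lumen, which does not meet the threshold, so Alice controls no company.
Neither Alice nor any entity Alice controls holds any voting interest in Halcyon.
So Alice does not control Halcyon.

No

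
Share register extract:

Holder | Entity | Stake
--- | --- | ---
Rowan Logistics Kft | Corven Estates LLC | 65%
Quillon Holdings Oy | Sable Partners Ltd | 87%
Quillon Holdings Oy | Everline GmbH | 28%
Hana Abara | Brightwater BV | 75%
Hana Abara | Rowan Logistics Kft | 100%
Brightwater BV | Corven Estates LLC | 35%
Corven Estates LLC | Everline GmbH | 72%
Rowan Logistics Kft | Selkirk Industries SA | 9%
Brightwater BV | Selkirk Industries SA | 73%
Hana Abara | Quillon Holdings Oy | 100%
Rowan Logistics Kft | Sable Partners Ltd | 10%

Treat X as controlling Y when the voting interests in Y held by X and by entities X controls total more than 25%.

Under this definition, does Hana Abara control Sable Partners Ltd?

Hana holds 100% of Quillon, so Hana controls Quillon.
Hana holds 100% of Rowan, so Hana controls Rowan.
Rowan and Quillon together hold 10% + 87% = 97% of Sable, so Hana controls Sable.

Yes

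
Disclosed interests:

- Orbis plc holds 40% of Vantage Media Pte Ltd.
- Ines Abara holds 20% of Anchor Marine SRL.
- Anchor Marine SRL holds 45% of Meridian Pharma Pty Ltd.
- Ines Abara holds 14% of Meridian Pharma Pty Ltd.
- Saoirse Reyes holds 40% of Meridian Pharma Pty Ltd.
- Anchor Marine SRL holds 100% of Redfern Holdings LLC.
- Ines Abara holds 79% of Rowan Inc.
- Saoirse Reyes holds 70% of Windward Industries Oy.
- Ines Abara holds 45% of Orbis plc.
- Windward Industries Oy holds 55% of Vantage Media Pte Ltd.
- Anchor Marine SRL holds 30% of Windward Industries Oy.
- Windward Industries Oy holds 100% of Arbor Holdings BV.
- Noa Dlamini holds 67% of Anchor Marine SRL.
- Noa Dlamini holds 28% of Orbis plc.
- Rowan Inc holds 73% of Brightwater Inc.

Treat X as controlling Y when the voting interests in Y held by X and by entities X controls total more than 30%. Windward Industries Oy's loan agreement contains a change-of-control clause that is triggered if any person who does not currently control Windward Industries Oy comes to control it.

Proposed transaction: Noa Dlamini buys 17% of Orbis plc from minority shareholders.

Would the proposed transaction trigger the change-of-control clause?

No

The purchase changes only Noa's holdings, so Noa is the only person who could newly come to control Windward.
Noa holds 67% of Anchor, so Noa controls Anchor.
Anchor holds 100% of Redfern, so Noa controls Redfern.
Anchor holds 45% of Meridian, so Noa controls Meridian.
In Windward, Noa's side holds only 30%, not > 30%.
So before the transaction, Noa does not control Windward.
After the purchase, Noa's direct stake in Orbis rises to 28% + 17% = 45%.
Noa holds 45% of Orbis, so Noa controls Orbis.
Orbis holds 40% of Vantage, so Noa controls Vantage.
After the transaction, Noa's side holds 30% of Windward, not > 30%, so Noa still does not control Windward.
No new person acquires control, so the clause is not triggered.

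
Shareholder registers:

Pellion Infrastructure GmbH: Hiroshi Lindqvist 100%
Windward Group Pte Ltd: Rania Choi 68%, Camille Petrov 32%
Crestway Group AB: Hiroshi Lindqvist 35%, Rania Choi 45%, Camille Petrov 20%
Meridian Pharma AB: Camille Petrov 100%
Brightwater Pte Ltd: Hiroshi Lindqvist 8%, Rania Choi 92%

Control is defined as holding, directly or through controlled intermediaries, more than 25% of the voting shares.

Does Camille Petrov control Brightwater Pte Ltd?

Camille holds 32% of Windward, so Camille controls Windward.
Camille holds 100% of Meridian, so Camille controls Meridian.
Neither Camille nor any entity Camille controls holds any voting interest in Brightwater.
So Camille does not control Brightwater.

No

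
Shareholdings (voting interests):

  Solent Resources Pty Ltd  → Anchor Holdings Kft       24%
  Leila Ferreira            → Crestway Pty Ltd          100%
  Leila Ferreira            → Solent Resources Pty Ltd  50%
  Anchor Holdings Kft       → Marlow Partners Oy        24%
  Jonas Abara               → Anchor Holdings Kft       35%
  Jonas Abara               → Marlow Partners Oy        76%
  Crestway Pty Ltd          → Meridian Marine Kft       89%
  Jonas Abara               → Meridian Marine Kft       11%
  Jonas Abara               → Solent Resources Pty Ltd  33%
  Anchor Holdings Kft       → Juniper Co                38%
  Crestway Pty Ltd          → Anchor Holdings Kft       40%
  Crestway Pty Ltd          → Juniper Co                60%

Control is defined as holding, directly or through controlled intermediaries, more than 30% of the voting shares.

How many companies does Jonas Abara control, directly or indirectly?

4

Jonas holds 33% of Solent, so Jonas controls Solent.
Jonas and Solent together hold 35% + 24% = 59% of Anchor, so Jonas controls Anchor.
Anchor holds 38% of Juniper, so Jonas controls Juniper.
Anchor and Jonas together hold 24% + 76% = 100% of Marlow, so Jonas controls Marlow.
No other company's threshold is met.
Jonas controls 4 companies.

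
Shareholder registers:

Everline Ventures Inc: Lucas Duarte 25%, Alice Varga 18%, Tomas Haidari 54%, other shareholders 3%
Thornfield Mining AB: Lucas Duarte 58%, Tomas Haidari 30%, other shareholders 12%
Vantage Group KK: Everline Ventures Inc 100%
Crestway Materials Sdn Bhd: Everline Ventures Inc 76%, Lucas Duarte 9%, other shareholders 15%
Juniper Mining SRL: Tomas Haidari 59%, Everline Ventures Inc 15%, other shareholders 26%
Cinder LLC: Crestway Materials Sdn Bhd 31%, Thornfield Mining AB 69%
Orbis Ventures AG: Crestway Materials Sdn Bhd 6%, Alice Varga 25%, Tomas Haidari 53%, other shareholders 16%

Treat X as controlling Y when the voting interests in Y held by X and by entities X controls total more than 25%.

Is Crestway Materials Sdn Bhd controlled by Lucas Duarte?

No

Lucas holds 58% of Thornfield, so Lucas controls Thornfield.
Thornfield holds 69% of Cinder, so Lucas controls Cinder.
In Crestway, Lucas's side holds only 9%, not > 25%.
So Lucas does not control Crestway.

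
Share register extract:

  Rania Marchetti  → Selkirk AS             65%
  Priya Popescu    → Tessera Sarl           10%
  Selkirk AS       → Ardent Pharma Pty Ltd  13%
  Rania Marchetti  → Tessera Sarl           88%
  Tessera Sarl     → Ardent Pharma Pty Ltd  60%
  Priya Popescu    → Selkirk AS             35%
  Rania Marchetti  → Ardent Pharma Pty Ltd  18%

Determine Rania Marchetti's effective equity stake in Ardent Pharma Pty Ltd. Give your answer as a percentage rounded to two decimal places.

79.25%

Rania reaches Ardent along 3 paths.
Via Tessera: 88% × 60% = 52.8%.
Direct stake: 18% = 18%.
Via Selkirk: 65% × 13% = 8.45%.
Total: 52.8% + 18% + 8.45% = 79.25%.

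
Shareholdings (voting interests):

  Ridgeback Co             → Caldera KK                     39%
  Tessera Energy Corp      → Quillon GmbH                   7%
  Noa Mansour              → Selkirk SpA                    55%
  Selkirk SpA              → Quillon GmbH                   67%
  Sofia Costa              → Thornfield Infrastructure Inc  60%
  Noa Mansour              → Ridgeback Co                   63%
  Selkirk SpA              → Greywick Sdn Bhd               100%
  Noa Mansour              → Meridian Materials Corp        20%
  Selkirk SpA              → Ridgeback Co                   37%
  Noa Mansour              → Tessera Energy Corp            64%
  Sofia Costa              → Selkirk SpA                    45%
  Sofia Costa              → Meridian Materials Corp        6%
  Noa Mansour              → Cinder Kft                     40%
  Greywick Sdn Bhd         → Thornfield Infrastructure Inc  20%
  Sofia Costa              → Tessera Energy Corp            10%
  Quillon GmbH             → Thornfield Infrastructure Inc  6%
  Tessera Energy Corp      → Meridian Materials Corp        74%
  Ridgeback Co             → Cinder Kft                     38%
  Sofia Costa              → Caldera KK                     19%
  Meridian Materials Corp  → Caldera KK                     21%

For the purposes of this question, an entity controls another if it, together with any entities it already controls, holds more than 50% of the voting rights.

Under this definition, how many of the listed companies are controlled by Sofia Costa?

1

Sofia holds 60% of Thornfield, so Sofia controls Thornfield.
No other company's threshold is met.
Sofia controls 1 company.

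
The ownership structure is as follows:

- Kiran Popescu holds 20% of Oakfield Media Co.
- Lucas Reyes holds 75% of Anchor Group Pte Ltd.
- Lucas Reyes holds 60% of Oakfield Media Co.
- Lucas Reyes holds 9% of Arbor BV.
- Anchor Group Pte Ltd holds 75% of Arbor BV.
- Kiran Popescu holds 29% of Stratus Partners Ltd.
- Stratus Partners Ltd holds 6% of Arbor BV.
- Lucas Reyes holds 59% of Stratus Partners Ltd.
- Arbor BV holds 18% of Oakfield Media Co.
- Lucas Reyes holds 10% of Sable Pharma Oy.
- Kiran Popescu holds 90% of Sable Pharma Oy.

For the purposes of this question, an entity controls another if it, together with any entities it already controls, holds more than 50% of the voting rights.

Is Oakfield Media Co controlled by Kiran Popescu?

No

Kiran holds 90% of Sable, so Kiran controls Sable.
In Oakfield, Kiran's side holds only 20%, not > 50%.
So Kiran does not control Oakfield.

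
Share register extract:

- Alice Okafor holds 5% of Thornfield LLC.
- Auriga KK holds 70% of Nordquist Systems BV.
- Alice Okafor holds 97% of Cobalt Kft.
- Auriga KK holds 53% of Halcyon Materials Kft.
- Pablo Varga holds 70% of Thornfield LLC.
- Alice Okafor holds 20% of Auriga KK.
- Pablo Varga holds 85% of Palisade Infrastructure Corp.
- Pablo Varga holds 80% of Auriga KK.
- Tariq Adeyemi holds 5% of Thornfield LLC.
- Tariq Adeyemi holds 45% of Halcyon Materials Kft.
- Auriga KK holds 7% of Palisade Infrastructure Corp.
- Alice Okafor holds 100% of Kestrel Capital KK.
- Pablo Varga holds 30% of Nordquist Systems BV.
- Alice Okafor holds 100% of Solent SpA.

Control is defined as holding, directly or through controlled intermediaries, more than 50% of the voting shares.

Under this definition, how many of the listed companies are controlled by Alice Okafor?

3

Alice holds 97% of Cobalt, so Alice controls Cobalt.
Alice holds 100% of Solent, so Alice controls Solent.
Alice holds 100% of Kestrel, so Alice controls Kestrel.
No other company's threshold is met.
Alice controls 3 companies.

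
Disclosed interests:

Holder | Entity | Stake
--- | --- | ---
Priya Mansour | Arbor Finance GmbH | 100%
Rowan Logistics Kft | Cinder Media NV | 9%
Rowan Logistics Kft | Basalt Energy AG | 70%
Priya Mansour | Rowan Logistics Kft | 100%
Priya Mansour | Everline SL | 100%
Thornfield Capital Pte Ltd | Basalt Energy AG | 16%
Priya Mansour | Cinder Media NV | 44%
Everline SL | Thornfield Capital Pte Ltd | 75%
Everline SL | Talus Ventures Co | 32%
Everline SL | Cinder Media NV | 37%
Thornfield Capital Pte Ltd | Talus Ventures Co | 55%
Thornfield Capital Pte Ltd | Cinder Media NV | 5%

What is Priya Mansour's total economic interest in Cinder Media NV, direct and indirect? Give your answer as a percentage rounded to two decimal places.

Priya reaches Cinder along 4 paths.
Via Everline → Thornfield: 100% × 75% × 5% = 3.75%.
Direct stake: 44% = 44%.
Via Everline: 100% × 37% = 37%.
Via Rowan: 100% × 9% = 9%.
Total: 3.75% + 44% + 37% + 9% = 93.75%.

93.75%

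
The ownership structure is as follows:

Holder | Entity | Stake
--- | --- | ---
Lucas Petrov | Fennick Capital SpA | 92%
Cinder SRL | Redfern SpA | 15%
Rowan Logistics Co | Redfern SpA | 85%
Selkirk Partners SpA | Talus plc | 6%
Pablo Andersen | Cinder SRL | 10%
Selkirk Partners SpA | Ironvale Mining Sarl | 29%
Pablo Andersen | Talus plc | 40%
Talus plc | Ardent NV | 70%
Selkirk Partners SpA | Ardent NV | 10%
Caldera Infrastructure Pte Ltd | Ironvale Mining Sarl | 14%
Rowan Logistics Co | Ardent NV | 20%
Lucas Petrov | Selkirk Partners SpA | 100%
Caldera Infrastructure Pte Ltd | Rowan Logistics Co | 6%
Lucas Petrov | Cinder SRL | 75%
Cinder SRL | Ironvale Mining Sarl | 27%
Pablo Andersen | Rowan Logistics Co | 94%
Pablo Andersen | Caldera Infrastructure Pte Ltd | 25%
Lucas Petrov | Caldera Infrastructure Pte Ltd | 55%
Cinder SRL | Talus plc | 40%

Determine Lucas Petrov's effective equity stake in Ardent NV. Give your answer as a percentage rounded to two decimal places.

Lucas reaches Ardent along 4 paths.
Via Selkirk: 100% × 10% = 10%.
Via Caldera → Rowan: 55% × 6% × 20% = 0.66%.
Via Cinder → Talus: 75% × 40% × 70% = 21%.
Via Selkirk → Talus: 100% × 6% × 70% = 4.2%.
Total: 10% + 0.66% + 21% + 4.2% = 35.86%.

35.86%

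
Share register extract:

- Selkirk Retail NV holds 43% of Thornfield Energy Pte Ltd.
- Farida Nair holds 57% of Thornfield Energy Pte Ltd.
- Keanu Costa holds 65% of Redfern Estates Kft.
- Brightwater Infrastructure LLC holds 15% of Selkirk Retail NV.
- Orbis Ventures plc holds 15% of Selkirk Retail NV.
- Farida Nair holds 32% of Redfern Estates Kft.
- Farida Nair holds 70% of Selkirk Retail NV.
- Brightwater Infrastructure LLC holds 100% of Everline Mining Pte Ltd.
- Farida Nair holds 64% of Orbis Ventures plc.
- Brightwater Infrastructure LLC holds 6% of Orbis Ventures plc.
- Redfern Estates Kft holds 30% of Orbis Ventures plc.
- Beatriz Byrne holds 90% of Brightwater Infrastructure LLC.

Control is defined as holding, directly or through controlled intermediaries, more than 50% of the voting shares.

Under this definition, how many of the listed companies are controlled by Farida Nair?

Farida holds 64% of Orbis, so Farida controls Orbis.
Orbis and Farida together hold 15% + 70% = 85% of Selkirk, so Farida controls Selkirk.
Selkirk and Farida together hold 43% + 57% = 100% of Thornfield, so Farida controls Thornfield.
No other company's threshold is met.
Farida controls 3 companies.

3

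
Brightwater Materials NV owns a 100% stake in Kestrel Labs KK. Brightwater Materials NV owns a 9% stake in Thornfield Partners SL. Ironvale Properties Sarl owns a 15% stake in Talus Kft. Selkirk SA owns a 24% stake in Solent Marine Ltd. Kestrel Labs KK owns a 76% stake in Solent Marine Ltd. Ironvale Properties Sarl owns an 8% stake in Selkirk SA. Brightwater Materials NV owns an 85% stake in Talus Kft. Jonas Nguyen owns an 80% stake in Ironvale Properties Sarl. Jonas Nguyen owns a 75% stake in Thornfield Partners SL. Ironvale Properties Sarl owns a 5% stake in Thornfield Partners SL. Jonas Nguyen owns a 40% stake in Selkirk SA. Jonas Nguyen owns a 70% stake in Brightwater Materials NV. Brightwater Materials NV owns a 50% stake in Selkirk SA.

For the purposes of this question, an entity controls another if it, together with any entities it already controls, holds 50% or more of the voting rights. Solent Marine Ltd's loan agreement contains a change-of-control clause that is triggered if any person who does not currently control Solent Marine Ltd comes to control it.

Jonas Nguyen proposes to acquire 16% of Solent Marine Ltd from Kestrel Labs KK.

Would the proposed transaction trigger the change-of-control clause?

The purchase adds only to Jonas's holdings (Kestrel's stake shrinks), so Jonas is the only person who could newly come to control Solent.
Jonas holds 70% of Brightwater, so Jonas controls Brightwater.
Jonas holds 80% of Ironvale, so Jonas controls Ironvale.
Brightwater and Jonas and Ironvale together hold 50% + 40% + 8% = 98% of Selkirk, so Jonas controls Selkirk.
Brightwater holds 100% of Kestrel, so Jonas controls Kestrel.
Kestrel and Selkirk together hold 76% + 24% = 100% of Solent, so Jonas controls Solent.
So Jonas already controls Solent before the transaction.
After the purchase, Jonas holds 16% of Solent directly, and Kestrel's stake falls to 60%.
Jonas controlled Solent already, so this is not a new person acquiring control; every other person's position is unchanged or reduced.
No new person acquires control, so the clause is not triggered.

No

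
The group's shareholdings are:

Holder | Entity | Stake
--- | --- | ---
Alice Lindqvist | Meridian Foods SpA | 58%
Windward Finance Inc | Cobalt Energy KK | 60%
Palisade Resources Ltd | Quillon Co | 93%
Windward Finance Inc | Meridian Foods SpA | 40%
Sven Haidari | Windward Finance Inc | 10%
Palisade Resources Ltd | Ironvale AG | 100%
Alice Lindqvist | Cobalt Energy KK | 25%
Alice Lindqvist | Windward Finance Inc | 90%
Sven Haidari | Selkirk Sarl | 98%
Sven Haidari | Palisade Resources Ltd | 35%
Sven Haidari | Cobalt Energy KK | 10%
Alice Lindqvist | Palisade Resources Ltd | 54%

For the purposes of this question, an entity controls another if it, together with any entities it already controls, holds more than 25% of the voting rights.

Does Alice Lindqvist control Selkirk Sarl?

No

Alice holds 90% of Windward, so Alice controls Windward.
Alice holds 54% of Palisade, so Alice controls Palisade.
Alice and Windward together hold 25% + 60% = 85% of Cobalt, so Alice controls Cobalt.
Palisade holds 100% of Ironvale, so Alice controls Ironvale.
Palisade holds 93% of Quillon, so Alice controls Quillon.
Alice and Windward together hold 58% + 40% = 98% of Meridian, so Alice controls Meridian.
Neither Alice nor any entity Alice controls holds any voting interest in Selkirk.
So Alice does not control Selkirk.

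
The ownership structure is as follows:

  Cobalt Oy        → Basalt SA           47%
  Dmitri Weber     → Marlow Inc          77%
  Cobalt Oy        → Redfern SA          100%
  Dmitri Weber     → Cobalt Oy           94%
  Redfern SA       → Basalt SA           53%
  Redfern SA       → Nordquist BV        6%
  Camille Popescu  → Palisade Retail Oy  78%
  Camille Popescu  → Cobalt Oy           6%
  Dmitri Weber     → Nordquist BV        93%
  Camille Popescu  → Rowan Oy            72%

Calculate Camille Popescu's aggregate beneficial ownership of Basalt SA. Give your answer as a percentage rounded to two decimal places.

6.00%

Camille reaches Basalt along 2 paths.
Via Cobalt: 6% × 47% = 2.82%.
Via Cobalt → Redfern: 6% × 100% × 53% = 3.18%.
Total: 2.82% + 3.18% = 6%.
Rounded: 6.00%.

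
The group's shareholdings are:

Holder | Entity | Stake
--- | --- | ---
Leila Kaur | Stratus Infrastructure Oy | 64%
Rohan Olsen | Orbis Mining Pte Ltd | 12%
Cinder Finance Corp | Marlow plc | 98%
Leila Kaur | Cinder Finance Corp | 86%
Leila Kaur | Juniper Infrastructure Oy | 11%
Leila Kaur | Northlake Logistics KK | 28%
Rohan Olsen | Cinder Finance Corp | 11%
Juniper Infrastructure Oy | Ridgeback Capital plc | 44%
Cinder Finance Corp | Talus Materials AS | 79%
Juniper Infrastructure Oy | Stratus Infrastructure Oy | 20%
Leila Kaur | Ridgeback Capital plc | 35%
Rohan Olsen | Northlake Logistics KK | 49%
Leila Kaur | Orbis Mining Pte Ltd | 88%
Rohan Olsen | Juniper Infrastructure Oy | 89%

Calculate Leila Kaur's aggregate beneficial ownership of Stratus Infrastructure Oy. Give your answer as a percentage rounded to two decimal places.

66.20%

Leila reaches Stratus along 2 paths.
Via Juniper: 11% × 20% = 2.2%.
Direct stake: 64% = 64%.
Total: 2.2% + 64% = 66.2%.
Rounded: 66.20%.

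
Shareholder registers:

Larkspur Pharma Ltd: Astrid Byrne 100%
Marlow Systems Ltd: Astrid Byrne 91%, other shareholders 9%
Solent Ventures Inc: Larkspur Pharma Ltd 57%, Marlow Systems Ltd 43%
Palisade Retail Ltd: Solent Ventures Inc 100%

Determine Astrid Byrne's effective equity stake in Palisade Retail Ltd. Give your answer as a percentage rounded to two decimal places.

96.13%

Astrid reaches Palisade along 2 paths.
Via Larkspur → Solent: 100% × 57% × 100% = 57%.
Via Marlow → Solent: 91% × 43% × 100% = 39.13%.
Total: 57% + 39.13% = 96.13%.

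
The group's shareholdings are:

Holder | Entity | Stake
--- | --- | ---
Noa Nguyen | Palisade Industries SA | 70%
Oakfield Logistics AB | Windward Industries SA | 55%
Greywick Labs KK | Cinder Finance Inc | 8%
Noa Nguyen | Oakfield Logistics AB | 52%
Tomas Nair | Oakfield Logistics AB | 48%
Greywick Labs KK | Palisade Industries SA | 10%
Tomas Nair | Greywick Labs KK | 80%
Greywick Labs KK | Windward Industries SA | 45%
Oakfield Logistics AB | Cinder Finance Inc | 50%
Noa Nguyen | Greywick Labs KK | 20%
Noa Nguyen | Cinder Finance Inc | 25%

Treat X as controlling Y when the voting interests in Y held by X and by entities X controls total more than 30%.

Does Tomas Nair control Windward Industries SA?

Tomas holds 48% of Oakfield, so Tomas controls Oakfield.
Tomas holds 80% of Greywick, so Tomas controls Greywick.
Oakfield and Greywick together hold 55% + 45% = 100% of Windward, so Tomas controls Windward.

Yes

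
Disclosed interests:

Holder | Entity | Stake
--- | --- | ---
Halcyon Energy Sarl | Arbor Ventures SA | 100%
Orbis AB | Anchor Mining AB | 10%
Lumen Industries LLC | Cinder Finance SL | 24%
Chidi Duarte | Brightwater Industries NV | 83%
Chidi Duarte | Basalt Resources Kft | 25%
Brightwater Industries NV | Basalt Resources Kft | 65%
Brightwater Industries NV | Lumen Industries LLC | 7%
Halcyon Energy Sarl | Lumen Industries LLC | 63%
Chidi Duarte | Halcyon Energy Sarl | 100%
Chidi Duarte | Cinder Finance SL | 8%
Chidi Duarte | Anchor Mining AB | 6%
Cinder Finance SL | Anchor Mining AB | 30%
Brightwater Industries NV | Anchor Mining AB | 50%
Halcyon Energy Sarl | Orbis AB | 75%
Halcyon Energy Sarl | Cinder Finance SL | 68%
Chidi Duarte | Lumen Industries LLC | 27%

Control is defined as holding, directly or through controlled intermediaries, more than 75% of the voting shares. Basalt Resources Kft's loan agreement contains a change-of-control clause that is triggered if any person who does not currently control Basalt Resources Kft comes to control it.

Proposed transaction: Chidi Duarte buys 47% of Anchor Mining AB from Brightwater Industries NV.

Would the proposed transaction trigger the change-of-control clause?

The purchase adds only to Chidi's holdings (Brightwater's stake shrinks), so Chidi is the only person who could newly come to control Basalt.
Chidi holds 83% of Brightwater, so Chidi controls Brightwater.
Brightwater and Chidi together hold 65% + 25% = 90% of Basalt, so Chidi controls Basalt.
So Chidi already controls Basalt before the transaction.
After the purchase, Chidi's direct stake in Anchor rises to 6% + 47% = 53%, and Brightwater's stake falls to 3%.
Chidi controlled Basalt already, so this is not a new person acquiring control; every other person's position is unchanged or reduced.
No new person acquires control, so the clause is not triggered.

No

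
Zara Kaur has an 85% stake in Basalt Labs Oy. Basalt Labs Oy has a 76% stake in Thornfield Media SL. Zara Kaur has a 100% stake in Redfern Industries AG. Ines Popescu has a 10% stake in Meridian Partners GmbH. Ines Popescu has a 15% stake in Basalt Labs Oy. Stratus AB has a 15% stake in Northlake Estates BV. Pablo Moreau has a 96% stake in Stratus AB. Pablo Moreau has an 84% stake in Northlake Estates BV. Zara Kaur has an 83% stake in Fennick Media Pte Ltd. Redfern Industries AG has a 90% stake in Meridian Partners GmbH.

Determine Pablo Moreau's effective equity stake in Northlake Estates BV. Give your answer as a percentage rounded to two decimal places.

Pablo reaches Northlake along 2 paths.
Via Stratus: 96% × 15% = 14.4%.
Direct stake: 84% = 84%.
Total: 14.4% + 84% = 98.4%.
Rounded: 98.40%.

98.40%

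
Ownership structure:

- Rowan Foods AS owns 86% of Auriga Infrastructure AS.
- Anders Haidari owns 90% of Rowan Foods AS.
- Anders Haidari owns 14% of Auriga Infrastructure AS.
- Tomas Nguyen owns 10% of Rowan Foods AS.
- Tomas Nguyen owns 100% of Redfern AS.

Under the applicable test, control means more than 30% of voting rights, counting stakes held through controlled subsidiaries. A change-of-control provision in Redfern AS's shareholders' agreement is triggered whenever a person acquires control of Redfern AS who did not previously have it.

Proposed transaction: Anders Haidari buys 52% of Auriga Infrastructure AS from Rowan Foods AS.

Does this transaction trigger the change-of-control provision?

The purchase adds only to Anders's holdings (Rowan's stake shrinks), so Anders is the only person who could newly come to control Redfern.
Anders holds 90% of Rowan, so Anders controls Rowan.
Anders and Rowan together hold 14% + 86% = 100% of Auriga, so Anders controls Auriga.
Neither Anders nor any entity Anders controls holds any voting interest in Redfern.
So before the transaction, Anders does not control Redfern.
After the purchase, Anders's direct stake in Auriga rises to 14% + 52% = 66%, and Rowan's stake falls to 34%.
Anders and Rowan together hold 66% + 34% = 100% of Auriga, so Anders controls Auriga.
After the transaction, neither Anders nor any entity Anders controls holds a voting interest in Redfern, so Anders still does not control it.
No new person acquires control, so the clause is not triggered.

No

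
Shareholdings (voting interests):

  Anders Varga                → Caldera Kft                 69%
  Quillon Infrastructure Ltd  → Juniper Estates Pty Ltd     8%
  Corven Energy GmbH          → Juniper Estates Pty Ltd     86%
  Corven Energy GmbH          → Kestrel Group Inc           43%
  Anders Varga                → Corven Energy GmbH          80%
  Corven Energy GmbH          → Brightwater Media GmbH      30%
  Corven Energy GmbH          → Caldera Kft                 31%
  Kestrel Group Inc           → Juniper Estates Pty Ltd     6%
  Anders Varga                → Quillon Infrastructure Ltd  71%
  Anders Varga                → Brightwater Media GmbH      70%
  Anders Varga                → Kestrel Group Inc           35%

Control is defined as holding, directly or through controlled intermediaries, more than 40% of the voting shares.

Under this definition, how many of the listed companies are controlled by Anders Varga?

Anders holds 80% of Corven, so Anders controls Corven.
Anders holds 71% of Quillon, so Anders controls Quillon.
Anders and Corven together hold 69% + 31% = 100% of Caldera, so Anders controls Caldera.
Anders and Corven together hold 70% + 30% = 100% of Brightwater, so Anders controls Brightwater.
Corven and Anders together hold 43% + 35% = 78% of Kestrel, so Anders controls Kestrel.
Quillon and Kestrel and Corven together hold 8% + 6% + 86% = 100% of Juniper, so Anders controls Juniper.
Anders controls 6 companies.

6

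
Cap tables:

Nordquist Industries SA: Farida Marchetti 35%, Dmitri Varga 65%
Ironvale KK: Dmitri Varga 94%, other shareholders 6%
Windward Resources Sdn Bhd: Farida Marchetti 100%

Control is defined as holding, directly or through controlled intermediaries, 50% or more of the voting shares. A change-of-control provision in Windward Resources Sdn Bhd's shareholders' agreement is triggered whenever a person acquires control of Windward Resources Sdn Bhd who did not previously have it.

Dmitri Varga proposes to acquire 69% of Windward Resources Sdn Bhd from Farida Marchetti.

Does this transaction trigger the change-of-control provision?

The purchase adds only to Dmitri's holdings (Farida's stake shrinks), so Dmitri is the only person who could newly come to control Windward.
Dmitri holds 65% of Nordquist, so Dmitri controls Nordquist.
Dmitri holds 94% of Ironvale, so Dmitri controls Ironvale.
Neither Dmitri nor any entity Dmitri controls holds any voting interest in Windward.
So before the transaction, Dmitri does not control Windward.
After the purchase, Dmitri holds 69% of Windward directly, and Farida's stake falls to 31%.
Dmitri holds 69% of Windward, so Dmitri controls Windward.
Dmitri did not control Windward before and does after, so the clause is triggered.

Yes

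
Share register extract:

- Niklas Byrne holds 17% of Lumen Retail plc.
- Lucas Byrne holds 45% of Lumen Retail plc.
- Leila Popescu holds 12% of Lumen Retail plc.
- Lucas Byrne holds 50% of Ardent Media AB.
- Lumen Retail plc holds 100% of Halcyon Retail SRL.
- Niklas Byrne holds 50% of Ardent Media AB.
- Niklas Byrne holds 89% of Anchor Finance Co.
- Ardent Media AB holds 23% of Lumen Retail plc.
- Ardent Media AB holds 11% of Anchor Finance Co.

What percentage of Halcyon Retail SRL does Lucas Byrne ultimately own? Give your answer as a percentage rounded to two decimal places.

56.50%

Lucas reaches Halcyon along 2 paths.
Via Lumen: 45% × 100% = 45%.
Via Ardent → Lumen: 50% × 23% × 100% = 11.5%.
Total: 45% + 11.5% = 56.5%.
Rounded: 56.50%.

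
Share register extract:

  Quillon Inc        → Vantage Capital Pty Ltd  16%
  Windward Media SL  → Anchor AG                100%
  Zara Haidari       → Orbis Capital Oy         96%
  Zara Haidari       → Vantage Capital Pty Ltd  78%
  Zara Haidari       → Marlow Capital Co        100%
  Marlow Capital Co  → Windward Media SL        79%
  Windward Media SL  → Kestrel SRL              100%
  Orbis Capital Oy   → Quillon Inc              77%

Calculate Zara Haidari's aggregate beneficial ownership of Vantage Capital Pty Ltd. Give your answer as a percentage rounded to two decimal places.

89.83%

Zara reaches Vantage along 2 paths.
Direct stake: 78% = 78%.
Via Orbis → Quillon: 96% × 77% × 16% = 11.8272%.
Total: 78% + 11.8272% = 89.8272%.
Rounded: 89.83%.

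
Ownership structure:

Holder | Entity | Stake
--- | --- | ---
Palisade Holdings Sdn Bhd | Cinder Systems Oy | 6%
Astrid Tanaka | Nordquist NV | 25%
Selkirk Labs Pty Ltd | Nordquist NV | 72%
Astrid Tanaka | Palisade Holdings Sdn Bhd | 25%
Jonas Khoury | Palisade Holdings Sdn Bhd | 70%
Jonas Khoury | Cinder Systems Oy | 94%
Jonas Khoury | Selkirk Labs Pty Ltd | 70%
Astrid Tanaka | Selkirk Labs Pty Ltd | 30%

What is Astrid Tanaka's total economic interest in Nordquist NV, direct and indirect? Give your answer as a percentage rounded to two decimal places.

Astrid reaches Nordquist along 2 paths.
Direct stake: 25% = 25%.
Via Selkirk: 30% × 72% = 21.6%.
Total: 25% + 21.6% = 46.6%.
Rounded: 46.60%.

46.60%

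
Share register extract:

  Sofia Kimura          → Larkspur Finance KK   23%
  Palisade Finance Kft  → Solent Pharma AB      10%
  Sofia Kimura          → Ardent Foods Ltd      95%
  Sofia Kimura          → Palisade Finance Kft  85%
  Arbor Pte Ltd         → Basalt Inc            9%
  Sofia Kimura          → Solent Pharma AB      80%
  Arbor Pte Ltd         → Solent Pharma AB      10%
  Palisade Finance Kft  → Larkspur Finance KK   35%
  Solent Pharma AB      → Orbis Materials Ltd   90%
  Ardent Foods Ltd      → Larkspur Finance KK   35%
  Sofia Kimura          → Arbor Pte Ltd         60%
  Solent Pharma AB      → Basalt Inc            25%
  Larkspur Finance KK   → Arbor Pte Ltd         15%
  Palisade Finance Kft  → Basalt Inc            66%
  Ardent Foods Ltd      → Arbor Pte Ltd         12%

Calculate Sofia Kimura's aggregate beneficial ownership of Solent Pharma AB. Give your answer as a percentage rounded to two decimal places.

Sofia reaches Solent along 7 paths.
Via Palisade: 85% × 10% = 8.5%.
Via Palisade → Larkspur → Arbor: 85% × 35% × 15% × 10% = 0.44625%.
Via Ardent → Larkspur → Arbor: 95% × 35% × 15% × 10% = 0.49875%.
Via Larkspur → Arbor: 23% × 15% × 10% = 0.345%.
Via Arbor: 60% × 10% = 6%.
Via Ardent → Arbor: 95% × 12% × 10% = 1.14%.
Direct stake: 80% = 80%.
Total: 8.5% + 0.44625% + 0.49875% + 0.345% + 6% + 1.14% + 80% = 96.93%.

96.93%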